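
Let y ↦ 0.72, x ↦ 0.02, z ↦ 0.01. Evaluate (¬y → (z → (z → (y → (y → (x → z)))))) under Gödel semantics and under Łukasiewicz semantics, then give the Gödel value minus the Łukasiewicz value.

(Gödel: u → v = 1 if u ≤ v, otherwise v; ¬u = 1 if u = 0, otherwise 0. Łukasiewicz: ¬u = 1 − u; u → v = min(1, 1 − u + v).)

0.00

Gödel evaluation:
  ¬y: Gödel ¬ of 0.72 = 0 (operand ≠ 0)
  (x → z): 0.02 > 0.01, so result = 0.01
  (y → (x → z)): 0.72 > 0.01, so result = 0.01
  (y → (y → (x → z))): 0.72 > 0.01, so result = 0.01
  (z → (y → (y → (x → z)))): 0.01 ≤ 0.01, so result = 1
  (z → (z → (y → (y → (x → z))))): 0.01 ≤ 1, so result = 1
  (¬y → (z → (z → (y → (y → (x → z)))))): 0 ≤ 1, so result = 1
  Gödel value = 1
Łukasiewicz evaluation:
  ¬y: Łukasiewicz ¬ gives 1 − 0.72 = 0.28
  (x → z): min(1, 1 − 0.02 + 0.01) = 0.99
  (y → (x → z)): min(1, 1 − 0.72 + 0.99) = 1
  (y → (y → (x → z))): min(1, 1 − 0.72 + 1) = 1
  (z → (y → (y → (x → z)))): min(1, 1 − 0.01 + 1) = 1
  (z → (z → (y → (y → (x → z))))): min(1, 1 − 0.01 + 1) = 1
  (¬y → (z → (z → (y → (y → (x → z)))))): min(1, 1 − 0.28 + 1) = 1
  Łukasiewicz value = 1
Difference: 1 − 1 = 0.00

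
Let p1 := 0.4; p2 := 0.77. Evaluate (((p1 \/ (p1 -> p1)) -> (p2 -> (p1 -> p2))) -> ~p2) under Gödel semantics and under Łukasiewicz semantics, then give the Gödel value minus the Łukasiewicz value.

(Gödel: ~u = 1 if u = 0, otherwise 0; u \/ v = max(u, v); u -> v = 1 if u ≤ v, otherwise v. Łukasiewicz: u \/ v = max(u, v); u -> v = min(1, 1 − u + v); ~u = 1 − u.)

Gödel evaluation:
  (p1 -> p1): 0.4 ≤ 0.4, so result = 1
  (p1 \/ (p1 -> p1)) = max(0.4, 1) = 1
  (p1 -> p2): 0.4 ≤ 0.77, so result = 1
  (p2 -> (p1 -> p2)): 0.77 ≤ 1, so result = 1
  ((p1 \/ (p1 -> p1)) -> (p2 -> (p1 -> p2))): 1 ≤ 1, so result = 1
  ~p2: Gödel ¬ of 0.77 = 0 (operand ≠ 0)
  (((p1 \/ (p1 -> p1)) -> (p2 -> (p1 -> p2))) -> ~p2): 1 > 0, so result = 0
  Gödel value = 0
Łukasiewicz evaluation:
  (p1 -> p1): min(1, 1 − 0.4 + 0.4) = 1
  (p1 \/ (p1 -> p1)) = max(0.4, 1) = 1
  (p1 -> p2): min(1, 1 − 0.4 + 0.77) = 1
  (p2 -> (p1 -> p2)): min(1, 1 − 0.77 + 1) = 1
  ((p1 \/ (p1 -> p1)) -> (p2 -> (p1 -> p2))): min(1, 1 − 1 + 1) = 1
  ~p2: Łukasiewicz ¬ gives 1 − 0.77 = 0.23
  (((p1 \/ (p1 -> p1)) -> (p2 -> (p1 -> p2))) -> ~p2): min(1, 1 − 1 + 0.23) = 0.23
  Łukasiewicz value = 0.23
Difference: 0 − 0.23 = -0.23

-0.23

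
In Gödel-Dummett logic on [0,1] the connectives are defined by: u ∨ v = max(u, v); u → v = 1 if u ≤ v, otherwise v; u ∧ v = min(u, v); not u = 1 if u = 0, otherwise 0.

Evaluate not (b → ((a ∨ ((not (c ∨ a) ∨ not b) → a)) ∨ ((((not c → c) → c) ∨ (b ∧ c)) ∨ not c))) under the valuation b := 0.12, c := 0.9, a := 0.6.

0.00

(c ∨ a) = max(0.9, 0.6) = 0.9
not (c ∨ a): Gödel ¬ of 0.9 = 0 (operand ≠ 0)
not b: Gödel ¬ of 0.12 = 0 (operand ≠ 0)
(not (c ∨ a) ∨ not b) = max(0, 0) = 0
((not (c ∨ a) ∨ not b) → a): 0 ≤ 0.6, so result = 1
(a ∨ ((not (c ∨ a) ∨ not b) → a)) = max(0.6, 1) = 1
not c: Gödel ¬ of 0.9 = 0 (operand ≠ 0)
(not c → c): 0 ≤ 0.9, so result = 1
((not c → c) → c): 1 > 0.9, so result = 0.9
(b ∧ c) = min(0.12, 0.9) = 0.12
(((not c → c) → c) ∨ (b ∧ c)) = max(0.9, 0.12) = 0.9
not c: Gödel ¬ of 0.9 = 0 (operand ≠ 0)
((((not c → c) → c) ∨ (b ∧ c)) ∨ not c) = max(0.9, 0) = 0.9
((a ∨ ((not (c ∨ a) ∨ not b) → a)) ∨ ((((not c → c) → c) ∨ (b ∧ c)) ∨ not c)) = max(1, 0.9) = 1
(b → ((a ∨ ((not (c ∨ a) ∨ not b) → a)) ∨ ((((not c → c) → c) ∨ (b ∧ c)) ∨ not c))): 0.12 ≤ 1, so result = 1
not (b → ((a ∨ ((not (c ∨ a) ∨ not b) → a)) ∨ ((((not c → c) → c) ∨ (b ∧ c)) ∨ not c))): Gödel ¬ of 1 = 0 (operand ≠ 0)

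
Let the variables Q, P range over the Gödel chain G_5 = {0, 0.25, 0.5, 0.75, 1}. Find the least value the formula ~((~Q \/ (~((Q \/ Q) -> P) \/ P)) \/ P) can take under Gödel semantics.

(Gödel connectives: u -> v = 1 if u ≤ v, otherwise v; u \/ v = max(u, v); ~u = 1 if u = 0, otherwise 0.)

0.00

The minimum is attained at Q = 0, P = 0:
  ~Q: Gödel ¬ of 0 = 1 (operand is 0)
  (Q \/ Q) = max(0, 0) = 0
  ((Q \/ Q) -> P): 0 ≤ 0, so result = 1
  ~((Q \/ Q) -> P): Gödel ¬ of 1 = 0 (operand ≠ 0)
  (~((Q \/ Q) -> P) \/ P) = max(0, 0) = 0
  (~Q \/ (~((Q \/ Q) -> P) \/ P)) = max(1, 0) = 1
  ((~Q \/ (~((Q \/ Q) -> P) \/ P)) \/ P) = max(1, 0) = 1
  ~((~Q \/ (~((Q \/ Q) -> P) \/ P)) \/ P): Gödel ¬ of 1 = 0 (operand ≠ 0)
Checking all 25 assignments confirms none give a value below 0.00.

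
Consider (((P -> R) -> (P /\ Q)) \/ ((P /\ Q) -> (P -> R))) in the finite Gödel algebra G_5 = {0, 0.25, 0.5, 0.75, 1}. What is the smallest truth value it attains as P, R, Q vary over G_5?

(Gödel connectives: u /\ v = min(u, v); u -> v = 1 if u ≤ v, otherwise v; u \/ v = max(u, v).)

Every assignment gives 1. For instance at P = 0, R = 0, Q = 0:
  (P -> R): 0 ≤ 0, so result = 1
  (P /\ Q) = min(0, 0) = 0
  ((P -> R) -> (P /\ Q)): 1 > 0, so result = 0
  (P /\ Q) = min(0, 0) = 0
  (P -> R): 0 ≤ 0, so result = 1
  ((P /\ Q) -> (P -> R)): 0 ≤ 1, so result = 1
  (((P -> R) -> (P /\ Q)) \/ ((P /\ Q) -> (P -> R))) = max(0, 1) = 1
All 125 assignments give value 1 — the formula is a G_5-tautology.

1.00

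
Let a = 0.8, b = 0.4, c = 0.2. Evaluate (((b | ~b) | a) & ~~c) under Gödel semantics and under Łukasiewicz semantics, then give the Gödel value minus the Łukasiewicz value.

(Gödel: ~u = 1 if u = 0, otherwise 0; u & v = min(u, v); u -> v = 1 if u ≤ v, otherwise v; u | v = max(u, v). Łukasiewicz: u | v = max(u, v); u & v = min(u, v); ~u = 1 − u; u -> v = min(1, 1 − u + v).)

Gödel evaluation:
  ~b: Gödel ¬ of 0.4 = 0 (operand ≠ 0)
  (b | ~b) = max(0.4, 0) = 0.4
  ((b | ~b) | a) = max(0.4, 0.8) = 0.8
  ~c: Gödel ¬ of 0.2 = 0 (operand ≠ 0)
  ~~c: Gödel ¬ of 0 = 1 (operand is 0)
  (((b | ~b) | a) & ~~c) = min(0.8, 1) = 0.8
  Gödel value = 0.8
Łukasiewicz evaluation:
  ~b: Łukasiewicz ¬ gives 1 − 0.4 = 0.6
  (b | ~b) = max(0.4, 0.6) = 0.6
  ((b | ~b) | a) = max(0.6, 0.8) = 0.8
  ~c: Łukasiewicz ¬ gives 1 − 0.2 = 0.8
  ~~c: Łukasiewicz ¬ gives 1 − 0.8 = 0.2
  (((b | ~b) | a) & ~~c) = min(0.8, 0.2) = 0.2
  Łukasiewicz value = 0.2
Difference: 0.8 − 0.2 = 0.60

0.60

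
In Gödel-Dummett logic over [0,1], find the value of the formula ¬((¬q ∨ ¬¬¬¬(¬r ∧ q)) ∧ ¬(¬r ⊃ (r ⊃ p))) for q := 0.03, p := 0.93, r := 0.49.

¬q: Gödel ¬ of 0.03 = 0 (operand ≠ 0)
¬r: Gödel ¬ of 0.49 = 0 (operand ≠ 0)
(¬r ∧ q) = min(0, 0.03) = 0
¬(¬r ∧ q): Gödel ¬ of 0 = 1 (operand is 0)
¬¬(¬r ∧ q): Gödel ¬ of 1 = 0 (operand ≠ 0)
¬¬¬(¬r ∧ q): Gödel ¬ of 0 = 1 (operand is 0)
¬¬¬¬(¬r ∧ q): Gödel ¬ of 1 = 0 (operand ≠ 0)
(¬q ∨ ¬¬¬¬(¬r ∧ q)) = max(0, 0) = 0
¬r: Gödel ¬ of 0.49 = 0 (operand ≠ 0)
(r ⊃ p): 0.49 ≤ 0.93, so result = 1
(¬r ⊃ (r ⊃ p)): 0 ≤ 1, so result = 1
¬(¬r ⊃ (r ⊃ p)): Gödel ¬ of 1 = 0 (operand ≠ 0)
((¬q ∨ ¬¬¬¬(¬r ∧ q)) ∧ ¬(¬r ⊃ (r ⊃ p))) = min(0, 0) = 0
¬((¬q ∨ ¬¬¬¬(¬r ∧ q)) ∧ ¬(¬r ⊃ (r ⊃ p))): Gödel ¬ of 0 = 1 (operand is 0)

1.00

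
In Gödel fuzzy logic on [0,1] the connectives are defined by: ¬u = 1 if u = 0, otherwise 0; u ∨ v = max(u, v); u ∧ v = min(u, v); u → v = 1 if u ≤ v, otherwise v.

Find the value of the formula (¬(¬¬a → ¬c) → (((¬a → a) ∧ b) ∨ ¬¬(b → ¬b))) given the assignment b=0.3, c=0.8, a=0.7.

0.30

¬a: Gödel ¬ of 0.7 = 0 (operand ≠ 0)
¬¬a: Gödel ¬ of 0 = 1 (operand is 0)
¬c: Gödel ¬ of 0.8 = 0 (operand ≠ 0)
(¬¬a → ¬c): 1 > 0, so result = 0
¬(¬¬a → ¬c): Gödel ¬ of 0 = 1 (operand is 0)
¬a: Gödel ¬ of 0.7 = 0 (operand ≠ 0)
(¬a → a): 0 ≤ 0.7, so result = 1
((¬a → a) ∧ b) = min(1, 0.3) = 0.3
¬b: Gödel ¬ of 0.3 = 0 (operand ≠ 0)
(b → ¬b): 0.3 > 0, so result = 0
¬(b → ¬b): Gödel ¬ of 0 = 1 (operand is 0)
¬¬(b → ¬b): Gödel ¬ of 1 = 0 (operand ≠ 0)
(((¬a → a) ∧ b) ∨ ¬¬(b → ¬b)) = max(0.3, 0) = 0.3
(¬(¬¬a → ¬c) → (((¬a → a) ∧ b) ∨ ¬¬(b → ¬b))): 1 > 0.3, so result = 0.3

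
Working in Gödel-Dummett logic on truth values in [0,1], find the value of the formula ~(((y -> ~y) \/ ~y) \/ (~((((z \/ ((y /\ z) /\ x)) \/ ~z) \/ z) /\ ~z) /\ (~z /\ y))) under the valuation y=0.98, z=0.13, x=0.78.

1.00

~y: Gödel ¬ of 0.98 = 0 (operand ≠ 0)
(y -> ~y): 0.98 > 0, so result = 0
~y: Gödel ¬ of 0.98 = 0 (operand ≠ 0)
((y -> ~y) \/ ~y) = max(0, 0) = 0
(y /\ z) = min(0.98, 0.13) = 0.13
((y /\ z) /\ x) = min(0.13, 0.78) = 0.13
(z \/ ((y /\ z) /\ x)) = max(0.13, 0.13) = 0.13
~z: Gödel ¬ of 0.13 = 0 (operand ≠ 0)
((z \/ ((y /\ z) /\ x)) \/ ~z) = max(0.13, 0) = 0.13
(((z \/ ((y /\ z) /\ x)) \/ ~z) \/ z) = max(0.13, 0.13) = 0.13
~z: Gödel ¬ of 0.13 = 0 (operand ≠ 0)
((((z \/ ((y /\ z) /\ x)) \/ ~z) \/ z) /\ ~z) = min(0.13, 0) = 0
~((((z \/ ((y /\ z) /\ x)) \/ ~z) \/ z) /\ ~z): Gödel ¬ of 0 = 1 (operand is 0)
~z: Gödel ¬ of 0.13 = 0 (operand ≠ 0)
(~z /\ y) = min(0, 0.98) = 0
(~((((z \/ ((y /\ z) /\ x)) \/ ~z) \/ z) /\ ~z) /\ (~z /\ y)) = min(1, 0) = 0
(((y -> ~y) \/ ~y) \/ (~((((z \/ ((y /\ z) /\ x)) \/ ~z) \/ z) /\ ~z) /\ (~z /\ y))) = max(0, 0) = 0
~(((y -> ~y) \/ ~y) \/ (~((((z \/ ((y /\ z) /\ x)) \/ ~z) \/ z) /\ ~z) /\ (~z /\ y))): Gödel ¬ of 0 = 1 (operand is 0)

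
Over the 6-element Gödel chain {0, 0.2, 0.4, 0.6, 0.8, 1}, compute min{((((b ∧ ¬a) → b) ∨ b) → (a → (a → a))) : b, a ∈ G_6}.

Every assignment gives 1. For instance at b = 0, a = 0:
  ¬a: Gödel ¬ of 0 = 1 (operand is 0)
  (b ∧ ¬a) = min(0, 1) = 0
  ((b ∧ ¬a) → b): 0 ≤ 0, so result = 1
  (((b ∧ ¬a) → b) ∨ b) = max(1, 0) = 1
  (a → a): 0 ≤ 0, so result = 1
  (a → (a → a)): 0 ≤ 1, so result = 1
  ((((b ∧ ¬a) → b) ∨ b) → (a → (a → a))): 1 ≤ 1, so result = 1
All 36 assignments give value 1 — the formula is a G_6-tautology.

1.00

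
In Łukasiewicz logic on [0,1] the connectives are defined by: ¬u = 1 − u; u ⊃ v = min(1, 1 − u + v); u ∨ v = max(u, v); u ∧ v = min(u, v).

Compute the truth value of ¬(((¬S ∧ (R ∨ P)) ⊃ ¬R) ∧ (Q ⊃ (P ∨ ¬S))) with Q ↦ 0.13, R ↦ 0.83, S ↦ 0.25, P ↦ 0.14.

0.58

¬S: Łukasiewicz ¬ gives 1 − 0.25 = 0.75
(R ∨ P) = max(0.83, 0.14) = 0.83
(¬S ∧ (R ∨ P)) = min(0.75, 0.83) = 0.75
¬R: Łukasiewicz ¬ gives 1 − 0.83 = 0.17
((¬S ∧ (R ∨ P)) ⊃ ¬R): min(1, 1 − 0.75 + 0.17) = 0.42
¬S: Łukasiewicz ¬ gives 1 − 0.25 = 0.75
(P ∨ ¬S) = max(0.14, 0.75) = 0.75
(Q ⊃ (P ∨ ¬S)): min(1, 1 − 0.13 + 0.75) = 1
(((¬S ∧ (R ∨ P)) ⊃ ¬R) ∧ (Q ⊃ (P ∨ ¬S))) = min(0.42, 1) = 0.42
¬(((¬S ∧ (R ∨ P)) ⊃ ¬R) ∧ (Q ⊃ (P ∨ ¬S))): Łukasiewicz ¬ gives 1 − 0.42 = 0.58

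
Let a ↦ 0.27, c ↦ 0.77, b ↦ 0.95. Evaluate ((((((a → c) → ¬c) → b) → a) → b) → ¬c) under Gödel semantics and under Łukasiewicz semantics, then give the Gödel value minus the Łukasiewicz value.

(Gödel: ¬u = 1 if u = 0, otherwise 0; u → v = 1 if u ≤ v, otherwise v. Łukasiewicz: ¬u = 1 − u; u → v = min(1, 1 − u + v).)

-0.23

Gödel evaluation:
  (a → c): 0.27 ≤ 0.77, so result = 1
  ¬c: Gödel ¬ of 0.77 = 0 (operand ≠ 0)
  ((a → c) → ¬c): 1 > 0, so result = 0
  (((a → c) → ¬c) → b): 0 ≤ 0.95, so result = 1
  ((((a → c) → ¬c) → b) → a): 1 > 0.27, so result = 0.27
  (((((a → c) → ¬c) → b) → a) → b): 0.27 ≤ 0.95, so result = 1
  ¬c: Gödel ¬ of 0.77 = 0 (operand ≠ 0)
  ((((((a → c) → ¬c) → b) → a) → b) → ¬c): 1 > 0, so result = 0
  Gödel value = 0
Łukasiewicz evaluation:
  (a → c): min(1, 1 − 0.27 + 0.77) = 1
  ¬c: Łukasiewicz ¬ gives 1 − 0.77 = 0.23
  ((a → c) → ¬c): min(1, 1 − 1 + 0.23) = 0.23
  (((a → c) → ¬c) → b): min(1, 1 − 0.23 + 0.95) = 1
  ((((a → c) → ¬c) → b) → a): min(1, 1 − 1 + 0.27) = 0.27
  (((((a → c) → ¬c) → b) → a) → b): min(1, 1 − 0.27 + 0.95) = 1
  ¬c: Łukasiewicz ¬ gives 1 − 0.77 = 0.23
  ((((((a → c) → ¬c) → b) → a) → b) → ¬c): min(1, 1 − 1 + 0.23) = 0.23
  Łukasiewicz value = 0.23
Difference: 0 − 0.23 = -0.23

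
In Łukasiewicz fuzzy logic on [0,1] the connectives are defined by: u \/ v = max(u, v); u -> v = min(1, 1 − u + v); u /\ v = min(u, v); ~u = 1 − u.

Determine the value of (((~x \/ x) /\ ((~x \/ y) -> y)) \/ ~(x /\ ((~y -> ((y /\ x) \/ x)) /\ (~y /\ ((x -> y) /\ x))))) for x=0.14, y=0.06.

0.86

~x: Łukasiewicz ¬ gives 1 − 0.14 = 0.86
(~x \/ x) = max(0.86, 0.14) = 0.86
~x: Łukasiewicz ¬ gives 1 − 0.14 = 0.86
(~x \/ y) = max(0.86, 0.06) = 0.86
((~x \/ y) -> y): min(1, 1 − 0.86 + 0.06) = 0.2
((~x \/ x) /\ ((~x \/ y) -> y)) = min(0.86, 0.2) = 0.2
~y: Łukasiewicz ¬ gives 1 − 0.06 = 0.94
(y /\ x) = min(0.06, 0.14) = 0.06
((y /\ x) \/ x) = max(0.06, 0.14) = 0.14
(~y -> ((y /\ x) \/ x)): min(1, 1 − 0.94 + 0.14) = 0.2
~y: Łukasiewicz ¬ gives 1 − 0.06 = 0.94
(x -> y): min(1, 1 − 0.14 + 0.06) = 0.92
((x -> y) /\ x) = min(0.92, 0.14) = 0.14
(~y /\ ((x -> y) /\ x)) = min(0.94, 0.14) = 0.14
((~y -> ((y /\ x) \/ x)) /\ (~y /\ ((x -> y) /\ x))) = min(0.2, 0.14) = 0.14
(x /\ ((~y -> ((y /\ x) \/ x)) /\ (~y /\ ((x -> y) /\ x)))) = min(0.14, 0.14) = 0.14
~(x /\ ((~y -> ((y /\ x) \/ x)) /\ (~y /\ ((x -> y) /\ x)))): Łukasiewicz ¬ gives 1 − 0.14 = 0.86
(((~x \/ x) /\ ((~x \/ y) -> y)) \/ ~(x /\ ((~y -> ((y /\ x) \/ x)) /\ (~y /\ ((x -> y) /\ x))))) = max(0.2, 0.86) = 0.86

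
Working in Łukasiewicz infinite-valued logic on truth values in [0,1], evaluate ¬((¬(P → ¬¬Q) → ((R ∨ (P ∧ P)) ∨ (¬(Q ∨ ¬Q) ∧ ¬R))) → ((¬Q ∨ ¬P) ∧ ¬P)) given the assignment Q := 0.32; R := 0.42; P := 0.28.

¬Q: Łukasiewicz ¬ gives 1 − 0.32 = 0.68
¬¬Q: Łukasiewicz ¬ gives 1 − 0.68 = 0.32
(P → ¬¬Q): min(1, 1 − 0.28 + 0.32) = 1
¬(P → ¬¬Q): Łukasiewicz ¬ gives 1 − 1 = 0
(P ∧ P) = min(0.28, 0.28) = 0.28
(R ∨ (P ∧ P)) = max(0.42, 0.28) = 0.42
¬Q: Łukasiewicz ¬ gives 1 − 0.32 = 0.68
(Q ∨ ¬Q) = max(0.32, 0.68) = 0.68
¬(Q ∨ ¬Q): Łukasiewicz ¬ gives 1 − 0.68 = 0.32
¬R: Łukasiewicz ¬ gives 1 − 0.42 = 0.58
(¬(Q ∨ ¬Q) ∧ ¬R) = min(0.32, 0.58) = 0.32
((R ∨ (P ∧ P)) ∨ (¬(Q ∨ ¬Q) ∧ ¬R)) = max(0.42, 0.32) = 0.42
(¬(P → ¬¬Q) → ((R ∨ (P ∧ P)) ∨ (¬(Q ∨ ¬Q) ∧ ¬R))): min(1, 1 − 0 + 0.42) = 1
¬Q: Łukasiewicz ¬ gives 1 − 0.32 = 0.68
¬P: Łukasiewicz ¬ gives 1 − 0.28 = 0.72
(¬Q ∨ ¬P) = max(0.68, 0.72) = 0.72
¬P: Łukasiewicz ¬ gives 1 − 0.28 = 0.72
((¬Q ∨ ¬P) ∧ ¬P) = min(0.72, 0.72) = 0.72
((¬(P → ¬¬Q) → ((R ∨ (P ∧ P)) ∨ (¬(Q ∨ ¬Q) ∧ ¬R))) → ((¬Q ∨ ¬P) ∧ ¬P)): min(1, 1 − 1 + 0.72) = 0.72
¬((¬(P → ¬¬Q) → ((R ∨ (P ∧ P)) ∨ (¬(Q ∨ ¬Q) ∧ ¬R))) → ((¬Q ∨ ¬P) ∧ ¬P)): Łukasiewicz ¬ gives 1 − 0.72 = 0.28

0.28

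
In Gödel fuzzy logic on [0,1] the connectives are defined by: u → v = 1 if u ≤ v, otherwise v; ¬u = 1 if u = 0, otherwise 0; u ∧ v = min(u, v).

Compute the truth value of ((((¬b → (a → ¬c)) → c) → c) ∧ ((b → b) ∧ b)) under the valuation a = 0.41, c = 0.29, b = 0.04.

¬b: Gödel ¬ of 0.04 = 0 (operand ≠ 0)
¬c: Gödel ¬ of 0.29 = 0 (operand ≠ 0)
(a → ¬c): 0.41 > 0, so result = 0
(¬b → (a → ¬c)): 0 ≤ 0, so result = 1
((¬b → (a → ¬c)) → c): 1 > 0.29, so result = 0.29
(((¬b → (a → ¬c)) → c) → c): 0.29 ≤ 0.29, so result = 1
(b → b): 0.04 ≤ 0.04, so result = 1
((b → b) ∧ b) = min(1, 0.04) = 0.04
((((¬b → (a → ¬c)) → c) → c) ∧ ((b → b) ∧ b)) = min(1, 0.04) = 0.04

0.04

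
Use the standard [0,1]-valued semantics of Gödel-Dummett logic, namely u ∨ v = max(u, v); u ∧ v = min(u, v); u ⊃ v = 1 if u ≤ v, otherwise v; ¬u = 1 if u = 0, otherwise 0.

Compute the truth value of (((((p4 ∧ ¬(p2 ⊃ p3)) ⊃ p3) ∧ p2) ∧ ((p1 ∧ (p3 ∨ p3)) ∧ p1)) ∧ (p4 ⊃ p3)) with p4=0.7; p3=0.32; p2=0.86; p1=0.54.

0.32

(p2 ⊃ p3): 0.86 > 0.32, so result = 0.32
¬(p2 ⊃ p3): Gödel ¬ of 0.32 = 0 (operand ≠ 0)
(p4 ∧ ¬(p2 ⊃ p3)) = min(0.7, 0) = 0
((p4 ∧ ¬(p2 ⊃ p3)) ⊃ p3): 0 ≤ 0.32, so result = 1
(((p4 ∧ ¬(p2 ⊃ p3)) ⊃ p3) ∧ p2) = min(1, 0.86) = 0.86
(p3 ∨ p3) = max(0.32, 0.32) = 0.32
(p1 ∧ (p3 ∨ p3)) = min(0.54, 0.32) = 0.32
((p1 ∧ (p3 ∨ p3)) ∧ p1) = min(0.32, 0.54) = 0.32
((((p4 ∧ ¬(p2 ⊃ p3)) ⊃ p3) ∧ p2) ∧ ((p1 ∧ (p3 ∨ p3)) ∧ p1)) = min(0.86, 0.32) = 0.32
(p4 ⊃ p3): 0.7 > 0.32, so result = 0.32
(((((p4 ∧ ¬(p2 ⊃ p3)) ⊃ p3) ∧ p2) ∧ ((p1 ∧ (p3 ∨ p3)) ∧ p1)) ∧ (p4 ⊃ p3)) = min(0.32, 0.32) = 0.32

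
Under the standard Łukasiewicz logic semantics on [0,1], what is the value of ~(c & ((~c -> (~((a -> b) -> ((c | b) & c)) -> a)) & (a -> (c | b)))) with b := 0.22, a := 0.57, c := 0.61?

0.39

~c: Łukasiewicz ¬ gives 1 − 0.61 = 0.39
(a -> b): min(1, 1 − 0.57 + 0.22) = 0.65
(c | b) = max(0.61, 0.22) = 0.61
((c | b) & c) = min(0.61, 0.61) = 0.61
((a -> b) -> ((c | b) & c)): min(1, 1 − 0.65 + 0.61) = 0.96
~((a -> b) -> ((c | b) & c)): Łukasiewicz ¬ gives 1 − 0.96 = 0.04
(~((a -> b) -> ((c | b) & c)) -> a): min(1, 1 − 0.04 + 0.57) = 1
(~c -> (~((a -> b) -> ((c | b) & c)) -> a)): min(1, 1 − 0.39 + 1) = 1
(c | b) = max(0.61, 0.22) = 0.61
(a -> (c | b)): min(1, 1 − 0.57 + 0.61) = 1
((~c -> (~((a -> b) -> ((c | b) & c)) -> a)) & (a -> (c | b))) = min(1, 1) = 1
(c & ((~c -> (~((a -> b) -> ((c | b) & c)) -> a)) & (a -> (c | b)))) = min(0.61, 1) = 0.61
~(c & ((~c -> (~((a -> b) -> ((c | b) & c)) -> a)) & (a -> (c | b)))): Łukasiewicz ¬ gives 1 − 0.61 = 0.39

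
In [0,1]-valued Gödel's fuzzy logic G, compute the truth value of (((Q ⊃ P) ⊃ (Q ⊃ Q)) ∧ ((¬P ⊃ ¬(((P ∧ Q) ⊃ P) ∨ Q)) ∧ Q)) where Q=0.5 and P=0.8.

(Q ⊃ P): 0.5 ≤ 0.8, so result = 1
(Q ⊃ Q): 0.5 ≤ 0.5, so result = 1
((Q ⊃ P) ⊃ (Q ⊃ Q)): 1 ≤ 1, so result = 1
¬P: Gödel ¬ of 0.8 = 0 (operand ≠ 0)
(P ∧ Q) = min(0.8, 0.5) = 0.5
((P ∧ Q) ⊃ P): 0.5 ≤ 0.8, so result = 1
(((P ∧ Q) ⊃ P) ∨ Q) = max(1, 0.5) = 1
¬(((P ∧ Q) ⊃ P) ∨ Q): Gödel ¬ of 1 = 0 (operand ≠ 0)
(¬P ⊃ ¬(((P ∧ Q) ⊃ P) ∨ Q)): 0 ≤ 0, so result = 1
((¬P ⊃ ¬(((P ∧ Q) ⊃ P) ∨ Q)) ∧ Q) = min(1, 0.5) = 0.5
(((Q ⊃ P) ⊃ (Q ⊃ Q)) ∧ ((¬P ⊃ ¬(((P ∧ Q) ⊃ P) ∨ Q)) ∧ Q)) = min(1, 0.5) = 0.5

0.50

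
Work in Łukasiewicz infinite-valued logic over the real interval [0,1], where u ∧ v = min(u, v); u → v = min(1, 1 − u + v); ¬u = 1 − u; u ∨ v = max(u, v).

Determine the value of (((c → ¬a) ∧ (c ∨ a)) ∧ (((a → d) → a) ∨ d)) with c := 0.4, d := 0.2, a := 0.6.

¬a: Łukasiewicz ¬ gives 1 − 0.6 = 0.4
(c → ¬a): min(1, 1 − 0.4 + 0.4) = 1
(c ∨ a) = max(0.4, 0.6) = 0.6
((c → ¬a) ∧ (c ∨ a)) = min(1, 0.6) = 0.6
(a → d): min(1, 1 − 0.6 + 0.2) = 0.6
((a → d) → a): min(1, 1 − 0.6 + 0.6) = 1
(((a → d) → a) ∨ d) = max(1, 0.2) = 1
(((c → ¬a) ∧ (c ∨ a)) ∧ (((a → d) → a) ∨ d)) = min(0.6, 1) = 0.6

0.60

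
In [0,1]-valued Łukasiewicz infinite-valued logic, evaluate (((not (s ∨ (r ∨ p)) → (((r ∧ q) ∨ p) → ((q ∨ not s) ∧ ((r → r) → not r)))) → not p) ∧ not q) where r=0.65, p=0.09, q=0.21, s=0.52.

0.79

(r ∨ p) = max(0.65, 0.09) = 0.65
(s ∨ (r ∨ p)) = max(0.52, 0.65) = 0.65
not (s ∨ (r ∨ p)): Łukasiewicz ¬ gives 1 − 0.65 = 0.35
(r ∧ q) = min(0.65, 0.21) = 0.21
((r ∧ q) ∨ p) = max(0.21, 0.09) = 0.21
not s: Łukasiewicz ¬ gives 1 − 0.52 = 0.48
(q ∨ not s) = max(0.21, 0.48) = 0.48
(r → r): min(1, 1 − 0.65 + 0.65) = 1
not r: Łukasiewicz ¬ gives 1 − 0.65 = 0.35
((r → r) → not r): min(1, 1 − 1 + 0.35) = 0.35
((q ∨ not s) ∧ ((r → r) → not r)) = min(0.48, 0.35) = 0.35
(((r ∧ q) ∨ p) → ((q ∨ not s) ∧ ((r → r) → not r))): min(1, 1 − 0.21 + 0.35) = 1
(not (s ∨ (r ∨ p)) → (((r ∧ q) ∨ p) → ((q ∨ not s) ∧ ((r → r) → not r)))): min(1, 1 − 0.35 + 1) = 1
not p: Łukasiewicz ¬ gives 1 − 0.09 = 0.91
((not (s ∨ (r ∨ p)) → (((r ∧ q) ∨ p) → ((q ∨ not s) ∧ ((r → r) → not r)))) → not p): min(1, 1 − 1 + 0.91) = 0.91
not q: Łukasiewicz ¬ gives 1 − 0.21 = 0.79
(((not (s ∨ (r ∨ p)) → (((r ∧ q) ∨ p) → ((q ∨ not s) ∧ ((r → r) → not r)))) → not p) ∧ not q) = min(0.91, 0.79) = 0.79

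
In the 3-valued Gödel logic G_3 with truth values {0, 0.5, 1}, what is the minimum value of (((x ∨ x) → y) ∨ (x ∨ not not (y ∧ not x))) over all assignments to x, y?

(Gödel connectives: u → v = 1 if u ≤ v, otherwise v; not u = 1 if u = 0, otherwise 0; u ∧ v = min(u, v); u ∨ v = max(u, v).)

0.50

The minimum is attained at x = 0.5, y = 0:
  (x ∨ x) = max(0.5, 0.5) = 0.5
  ((x ∨ x) → y): 0.5 > 0, so result = 0
  not x: Gödel ¬ of 0.5 = 0 (operand ≠ 0)
  (y ∧ not x) = min(0, 0) = 0
  not (y ∧ not x): Gödel ¬ of 0 = 1 (operand is 0)
  not not (y ∧ not x): Gödel ¬ of 1 = 0 (operand ≠ 0)
  (x ∨ not not (y ∧ not x)) = max(0.5, 0) = 0.5
  (((x ∨ x) → y) ∨ (x ∨ not not (y ∧ not x))) = max(0, 0.5) = 0.5
Checking all 9 assignments confirms none give a value below 0.50.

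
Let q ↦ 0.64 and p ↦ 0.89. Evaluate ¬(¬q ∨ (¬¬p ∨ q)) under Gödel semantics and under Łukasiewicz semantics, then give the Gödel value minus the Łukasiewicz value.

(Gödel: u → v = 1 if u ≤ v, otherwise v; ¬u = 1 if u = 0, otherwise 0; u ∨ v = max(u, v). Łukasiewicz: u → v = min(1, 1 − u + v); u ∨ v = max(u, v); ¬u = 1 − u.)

-0.11

Gödel evaluation:
  ¬q: Gödel ¬ of 0.64 = 0 (operand ≠ 0)
  ¬p: Gödel ¬ of 0.89 = 0 (operand ≠ 0)
  ¬¬p: Gödel ¬ of 0 = 1 (operand is 0)
  (¬¬p ∨ q) = max(1, 0.64) = 1
  (¬q ∨ (¬¬p ∨ q)) = max(0, 1) = 1
  ¬(¬q ∨ (¬¬p ∨ q)): Gödel ¬ of 1 = 0 (operand ≠ 0)
  Gödel value = 0
Łukasiewicz evaluation:
  ¬q: Łukasiewicz ¬ gives 1 − 0.64 = 0.36
  ¬p: Łukasiewicz ¬ gives 1 − 0.89 = 0.11
  ¬¬p: Łukasiewicz ¬ gives 1 − 0.11 = 0.89
  (¬¬p ∨ q) = max(0.89, 0.64) = 0.89
  (¬q ∨ (¬¬p ∨ q)) = max(0.36, 0.89) = 0.89
  ¬(¬q ∨ (¬¬p ∨ q)): Łukasiewicz ¬ gives 1 − 0.89 = 0.11
  Łukasiewicz value = 0.11
Difference: 0 − 0.11 = -0.11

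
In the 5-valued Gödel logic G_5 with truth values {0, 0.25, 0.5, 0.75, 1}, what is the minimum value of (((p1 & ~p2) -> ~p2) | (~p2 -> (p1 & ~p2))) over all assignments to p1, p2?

Every assignment gives 1. For instance at p1 = 0, p2 = 0:
  ~p2: Gödel ¬ of 0 = 1 (operand is 0)
  (p1 & ~p2) = min(0, 1) = 0
  ~p2: Gödel ¬ of 0 = 1 (operand is 0)
  ((p1 & ~p2) -> ~p2): 0 ≤ 1, so result = 1
  ~p2: Gödel ¬ of 0 = 1 (operand is 0)
  ~p2: Gödel ¬ of 0 = 1 (operand is 0)
  (p1 & ~p2) = min(0, 1) = 0
  (~p2 -> (p1 & ~p2)): 1 > 0, so result = 0
  (((p1 & ~p2) -> ~p2) | (~p2 -> (p1 & ~p2))) = max(1, 0) = 1
All 25 assignments give value 1 — the formula is a G_5-tautology.

1.00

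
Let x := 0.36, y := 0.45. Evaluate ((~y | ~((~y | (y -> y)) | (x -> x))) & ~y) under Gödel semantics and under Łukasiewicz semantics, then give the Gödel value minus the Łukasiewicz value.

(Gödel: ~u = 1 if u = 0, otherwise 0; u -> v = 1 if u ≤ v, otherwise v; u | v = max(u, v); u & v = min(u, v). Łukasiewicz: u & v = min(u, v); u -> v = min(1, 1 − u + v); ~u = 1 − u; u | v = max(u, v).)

-0.55

Gödel evaluation:
  ~y: Gödel ¬ of 0.45 = 0 (operand ≠ 0)
  ~y: Gödel ¬ of 0.45 = 0 (operand ≠ 0)
  (y -> y): 0.45 ≤ 0.45, so result = 1
  (~y | (y -> y)) = max(0, 1) = 1
  (x -> x): 0.36 ≤ 0.36, so result = 1
  ((~y | (y -> y)) | (x -> x)) = max(1, 1) = 1
  ~((~y | (y -> y)) | (x -> x)): Gödel ¬ of 1 = 0 (operand ≠ 0)
  (~y | ~((~y | (y -> y)) | (x -> x))) = max(0, 0) = 0
  ~y: Gödel ¬ of 0.45 = 0 (operand ≠ 0)
  ((~y | ~((~y | (y -> y)) | (x -> x))) & ~y) = min(0, 0) = 0
  Gödel value = 0
Łukasiewicz evaluation:
  ~y: Łukasiewicz ¬ gives 1 − 0.45 = 0.55
  ~y: Łukasiewicz ¬ gives 1 − 0.45 = 0.55
  (y -> y): min(1, 1 − 0.45 + 0.45) = 1
  (~y | (y -> y)) = max(0.55, 1) = 1
  (x -> x): min(1, 1 − 0.36 + 0.36) = 1
  ((~y | (y -> y)) | (x -> x)) = max(1, 1) = 1
  ~((~y | (y -> y)) | (x -> x)): Łukasiewicz ¬ gives 1 − 1 = 0
  (~y | ~((~y | (y -> y)) | (x -> x))) = max(0.55, 0) = 0.55
  ~y: Łukasiewicz ¬ gives 1 − 0.45 = 0.55
  ((~y | ~((~y | (y -> y)) | (x -> x))) & ~y) = min(0.55, 0.55) = 0.55
  Łukasiewicz value = 0.55
Difference: 0 − 0.55 = -0.55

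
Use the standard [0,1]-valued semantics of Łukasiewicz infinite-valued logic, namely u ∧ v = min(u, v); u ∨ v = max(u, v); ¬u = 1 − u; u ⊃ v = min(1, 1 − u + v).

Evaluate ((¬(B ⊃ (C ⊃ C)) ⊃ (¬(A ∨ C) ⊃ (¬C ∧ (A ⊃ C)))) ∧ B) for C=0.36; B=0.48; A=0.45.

0.48

(C ⊃ C): min(1, 1 − 0.36 + 0.36) = 1
(B ⊃ (C ⊃ C)): min(1, 1 − 0.48 + 1) = 1
¬(B ⊃ (C ⊃ C)): Łukasiewicz ¬ gives 1 − 1 = 0
(A ∨ C) = max(0.45, 0.36) = 0.45
¬(A ∨ C): Łukasiewicz ¬ gives 1 − 0.45 = 0.55
¬C: Łukasiewicz ¬ gives 1 − 0.36 = 0.64
(A ⊃ C): min(1, 1 − 0.45 + 0.36) = 0.91
(¬C ∧ (A ⊃ C)) = min(0.64, 0.91) = 0.64
(¬(A ∨ C) ⊃ (¬C ∧ (A ⊃ C))): min(1, 1 − 0.55 + 0.64) = 1
(¬(B ⊃ (C ⊃ C)) ⊃ (¬(A ∨ C) ⊃ (¬C ∧ (A ⊃ C)))): min(1, 1 − 0 + 1) = 1
((¬(B ⊃ (C ⊃ C)) ⊃ (¬(A ∨ C) ⊃ (¬C ∧ (A ⊃ C)))) ∧ B) = min(1, 0.48) = 0.48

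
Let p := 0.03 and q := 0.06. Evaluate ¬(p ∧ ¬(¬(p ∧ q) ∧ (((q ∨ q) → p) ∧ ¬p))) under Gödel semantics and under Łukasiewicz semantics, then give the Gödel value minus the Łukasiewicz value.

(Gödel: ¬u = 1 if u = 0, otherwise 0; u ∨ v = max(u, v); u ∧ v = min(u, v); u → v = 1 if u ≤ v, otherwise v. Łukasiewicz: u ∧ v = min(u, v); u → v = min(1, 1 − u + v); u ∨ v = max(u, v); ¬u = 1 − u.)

Gödel evaluation:
  (p ∧ q) = min(0.03, 0.06) = 0.03
  ¬(p ∧ q): Gödel ¬ of 0.03 = 0 (operand ≠ 0)
  (q ∨ q) = max(0.06, 0.06) = 0.06
  ((q ∨ q) → p): 0.06 > 0.03, so result = 0.03
  ¬p: Gödel ¬ of 0.03 = 0 (operand ≠ 0)
  (((q ∨ q) → p) ∧ ¬p) = min(0.03, 0) = 0
  (¬(p ∧ q) ∧ (((q ∨ q) → p) ∧ ¬p)) = min(0, 0) = 0
  ¬(¬(p ∧ q) ∧ (((q ∨ q) → p) ∧ ¬p)): Gödel ¬ of 0 = 1 (operand is 0)
  (p ∧ ¬(¬(p ∧ q) ∧ (((q ∨ q) → p) ∧ ¬p))) = min(0.03, 1) = 0.03
  ¬(p ∧ ¬(¬(p ∧ q) ∧ (((q ∨ q) → p) ∧ ¬p))): Gödel ¬ of 0.03 = 0 (operand ≠ 0)
  Gödel value = 0
Łukasiewicz evaluation:
  (p ∧ q) = min(0.03, 0.06) = 0.03
  ¬(p ∧ q): Łukasiewicz ¬ gives 1 − 0.03 = 0.97
  (q ∨ q) = max(0.06, 0.06) = 0.06
  ((q ∨ q) → p): min(1, 1 − 0.06 + 0.03) = 0.97
  ¬p: Łukasiewicz ¬ gives 1 − 0.03 = 0.97
  (((q ∨ q) → p) ∧ ¬p) = min(0.97, 0.97) = 0.97
  (¬(p ∧ q) ∧ (((q ∨ q) → p) ∧ ¬p)) = min(0.97, 0.97) = 0.97
  ¬(¬(p ∧ q) ∧ (((q ∨ q) → p) ∧ ¬p)): Łukasiewicz ¬ gives 1 − 0.97 = 0.03
  (p ∧ ¬(¬(p ∧ q) ∧ (((q ∨ q) → p) ∧ ¬p))) = min(0.03, 0.03) = 0.03
  ¬(p ∧ ¬(¬(p ∧ q) ∧ (((q ∨ q) → p) ∧ ¬p))): Łukasiewicz ¬ gives 1 − 0.03 = 0.97
  Łukasiewicz value = 0.97
Difference: 0 − 0.97 = -0.97

-0.97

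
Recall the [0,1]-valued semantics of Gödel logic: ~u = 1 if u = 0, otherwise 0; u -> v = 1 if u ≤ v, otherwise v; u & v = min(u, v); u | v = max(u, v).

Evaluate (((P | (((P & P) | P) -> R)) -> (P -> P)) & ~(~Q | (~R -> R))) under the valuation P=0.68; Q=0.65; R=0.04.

(P & P) = min(0.68, 0.68) = 0.68
((P & P) | P) = max(0.68, 0.68) = 0.68
(((P & P) | P) -> R): 0.68 > 0.04, so result = 0.04
(P | (((P & P) | P) -> R)) = max(0.68, 0.04) = 0.68
(P -> P): 0.68 ≤ 0.68, so result = 1
((P | (((P & P) | P) -> R)) -> (P -> P)): 0.68 ≤ 1, so result = 1
~Q: Gödel ¬ of 0.65 = 0 (operand ≠ 0)
~R: Gödel ¬ of 0.04 = 0 (operand ≠ 0)
(~R -> R): 0 ≤ 0.04, so result = 1
(~Q | (~R -> R)) = max(0, 1) = 1
~(~Q | (~R -> R)): Gödel ¬ of 1 = 0 (operand ≠ 0)
(((P | (((P & P) | P) -> R)) -> (P -> P)) & ~(~Q | (~R -> R))) = min(1, 0) = 0

0.00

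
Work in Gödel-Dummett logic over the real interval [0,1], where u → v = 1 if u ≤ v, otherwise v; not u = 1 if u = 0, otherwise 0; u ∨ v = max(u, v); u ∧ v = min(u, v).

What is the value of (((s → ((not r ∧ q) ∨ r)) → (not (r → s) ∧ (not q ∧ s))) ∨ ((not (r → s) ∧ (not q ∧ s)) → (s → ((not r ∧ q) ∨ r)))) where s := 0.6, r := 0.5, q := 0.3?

not r: Gödel ¬ of 0.5 = 0 (operand ≠ 0)
(not r ∧ q) = min(0, 0.3) = 0
((not r ∧ q) ∨ r) = max(0, 0.5) = 0.5
(s → ((not r ∧ q) ∨ r)): 0.6 > 0.5, so result = 0.5
(r → s): 0.5 ≤ 0.6, so result = 1
not (r → s): Gödel ¬ of 1 = 0 (operand ≠ 0)
not q: Gödel ¬ of 0.3 = 0 (operand ≠ 0)
(not q ∧ s) = min(0, 0.6) = 0
(not (r → s) ∧ (not q ∧ s)) = min(0, 0) = 0
((s → ((not r ∧ q) ∨ r)) → (not (r → s) ∧ (not q ∧ s))): 0.5 > 0, so result = 0
(r → s): 0.5 ≤ 0.6, so result = 1
not (r → s): Gödel ¬ of 1 = 0 (operand ≠ 0)
not q: Gödel ¬ of 0.3 = 0 (operand ≠ 0)
(not q ∧ s) = min(0, 0.6) = 0
(not (r → s) ∧ (not q ∧ s)) = min(0, 0) = 0
not r: Gödel ¬ of 0.5 = 0 (operand ≠ 0)
(not r ∧ q) = min(0, 0.3) = 0
((not r ∧ q) ∨ r) = max(0, 0.5) = 0.5
(s → ((not r ∧ q) ∨ r)): 0.6 > 0.5, so result = 0.5
((not (r → s) ∧ (not q ∧ s)) → (s → ((not r ∧ q) ∨ r))): 0 ≤ 0.5, so result = 1
(((s → ((not r ∧ q) ∨ r)) → (not (r → s) ∧ (not q ∧ s))) ∨ ((not (r → s) ∧ (not q ∧ s)) → (s → ((not r ∧ q) ∨ r)))) = max(0, 1) = 1

1.00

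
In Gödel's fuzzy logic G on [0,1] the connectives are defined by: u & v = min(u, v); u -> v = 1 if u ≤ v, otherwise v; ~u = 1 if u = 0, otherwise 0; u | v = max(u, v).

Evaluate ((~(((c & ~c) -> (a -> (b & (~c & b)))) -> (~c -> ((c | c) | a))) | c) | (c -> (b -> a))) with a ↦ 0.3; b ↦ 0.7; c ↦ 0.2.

~c: Gödel ¬ of 0.2 = 0 (operand ≠ 0)
(c & ~c) = min(0.2, 0) = 0
~c: Gödel ¬ of 0.2 = 0 (operand ≠ 0)
(~c & b) = min(0, 0.7) = 0
(b & (~c & b)) = min(0.7, 0) = 0
(a -> (b & (~c & b))): 0.3 > 0, so result = 0
((c & ~c) -> (a -> (b & (~c & b)))): 0 ≤ 0, so result = 1
~c: Gödel ¬ of 0.2 = 0 (operand ≠ 0)
(c | c) = max(0.2, 0.2) = 0.2
((c | c) | a) = max(0.2, 0.3) = 0.3
(~c -> ((c | c) | a)): 0 ≤ 0.3, so result = 1
(((c & ~c) -> (a -> (b & (~c & b)))) -> (~c -> ((c | c) | a))): 1 ≤ 1, so result = 1
~(((c & ~c) -> (a -> (b & (~c & b)))) -> (~c -> ((c | c) | a))): Gödel ¬ of 1 = 0 (operand ≠ 0)
(~(((c & ~c) -> (a -> (b & (~c & b)))) -> (~c -> ((c | c) | a))) | c) = max(0, 0.2) = 0.2
(b -> a): 0.7 > 0.3, so result = 0.3
(c -> (b -> a)): 0.2 ≤ 0.3, so result = 1
((~(((c & ~c) -> (a -> (b & (~c & b)))) -> (~c -> ((c | c) | a))) | c) | (c -> (b -> a))) = max(0.2, 1) = 1

1.00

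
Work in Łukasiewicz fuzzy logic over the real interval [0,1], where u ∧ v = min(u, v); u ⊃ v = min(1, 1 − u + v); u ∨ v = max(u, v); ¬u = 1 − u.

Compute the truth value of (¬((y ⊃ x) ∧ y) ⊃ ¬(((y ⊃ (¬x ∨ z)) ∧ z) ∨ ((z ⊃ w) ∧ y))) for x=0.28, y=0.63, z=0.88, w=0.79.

0.75

(y ⊃ x): min(1, 1 − 0.63 + 0.28) = 0.65
((y ⊃ x) ∧ y) = min(0.65, 0.63) = 0.63
¬((y ⊃ x) ∧ y): Łukasiewicz ¬ gives 1 − 0.63 = 0.37
¬x: Łukasiewicz ¬ gives 1 − 0.28 = 0.72
(¬x ∨ z) = max(0.72, 0.88) = 0.88
(y ⊃ (¬x ∨ z)): min(1, 1 − 0.63 + 0.88) = 1
((y ⊃ (¬x ∨ z)) ∧ z) = min(1, 0.88) = 0.88
(z ⊃ w): min(1, 1 − 0.88 + 0.79) = 0.91
((z ⊃ w) ∧ y) = min(0.91, 0.63) = 0.63
(((y ⊃ (¬x ∨ z)) ∧ z) ∨ ((z ⊃ w) ∧ y)) = max(0.88, 0.63) = 0.88
¬(((y ⊃ (¬x ∨ z)) ∧ z) ∨ ((z ⊃ w) ∧ y)): Łukasiewicz ¬ gives 1 − 0.88 = 0.12
(¬((y ⊃ x) ∧ y) ⊃ ¬(((y ⊃ (¬x ∨ z)) ∧ z) ∨ ((z ⊃ w) ∧ y))): min(1, 1 − 0.37 + 0.12) = 0.75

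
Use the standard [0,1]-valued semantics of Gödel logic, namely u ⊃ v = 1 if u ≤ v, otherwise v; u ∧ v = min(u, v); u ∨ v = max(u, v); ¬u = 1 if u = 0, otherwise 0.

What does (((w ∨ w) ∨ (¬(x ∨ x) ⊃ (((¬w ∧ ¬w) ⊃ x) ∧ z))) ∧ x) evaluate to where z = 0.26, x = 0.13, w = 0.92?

0.13

(w ∨ w) = max(0.92, 0.92) = 0.92
(x ∨ x) = max(0.13, 0.13) = 0.13
¬(x ∨ x): Gödel ¬ of 0.13 = 0 (operand ≠ 0)
¬w: Gödel ¬ of 0.92 = 0 (operand ≠ 0)
¬w: Gödel ¬ of 0.92 = 0 (operand ≠ 0)
(¬w ∧ ¬w) = min(0, 0) = 0
((¬w ∧ ¬w) ⊃ x): 0 ≤ 0.13, so result = 1
(((¬w ∧ ¬w) ⊃ x) ∧ z) = min(1, 0.26) = 0.26
(¬(x ∨ x) ⊃ (((¬w ∧ ¬w) ⊃ x) ∧ z)): 0 ≤ 0.26, so result = 1
((w ∨ w) ∨ (¬(x ∨ x) ⊃ (((¬w ∧ ¬w) ⊃ x) ∧ z))) = max(0.92, 1) = 1
(((w ∨ w) ∨ (¬(x ∨ x) ⊃ (((¬w ∧ ¬w) ⊃ x) ∧ z))) ∧ x) = min(1, 0.13) = 0.13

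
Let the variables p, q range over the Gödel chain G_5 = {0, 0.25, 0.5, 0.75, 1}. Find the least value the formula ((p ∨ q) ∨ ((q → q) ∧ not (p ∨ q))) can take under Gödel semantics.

0.25

The minimum is attained at p = 0, q = 0.25:
  (p ∨ q) = max(0, 0.25) = 0.25
  (q → q): 0.25 ≤ 0.25, so result = 1
  (p ∨ q) = max(0, 0.25) = 0.25
  not (p ∨ q): Gödel ¬ of 0.25 = 0 (operand ≠ 0)
  ((q → q) ∧ not (p ∨ q)) = min(1, 0) = 0
  ((p ∨ q) ∨ ((q → q) ∧ not (p ∨ q))) = max(0.25, 0) = 0.25
Checking all 25 assignments confirms none give a value below 0.25.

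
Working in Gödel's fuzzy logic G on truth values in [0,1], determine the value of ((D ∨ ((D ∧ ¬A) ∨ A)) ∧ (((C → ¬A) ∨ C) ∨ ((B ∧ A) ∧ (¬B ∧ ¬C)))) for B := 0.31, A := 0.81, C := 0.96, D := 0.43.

0.81

¬A: Gödel ¬ of 0.81 = 0 (operand ≠ 0)
(D ∧ ¬A) = min(0.43, 0) = 0
((D ∧ ¬A) ∨ A) = max(0, 0.81) = 0.81
(D ∨ ((D ∧ ¬A) ∨ A)) = max(0.43, 0.81) = 0.81
¬A: Gödel ¬ of 0.81 = 0 (operand ≠ 0)
(C → ¬A): 0.96 > 0, so result = 0
((C → ¬A) ∨ C) = max(0, 0.96) = 0.96
(B ∧ A) = min(0.31, 0.81) = 0.31
¬B: Gödel ¬ of 0.31 = 0 (operand ≠ 0)
¬C: Gödel ¬ of 0.96 = 0 (operand ≠ 0)
(¬B ∧ ¬C) = min(0, 0) = 0
((B ∧ A) ∧ (¬B ∧ ¬C)) = min(0.31, 0) = 0
(((C → ¬A) ∨ C) ∨ ((B ∧ A) ∧ (¬B ∧ ¬C))) = max(0.96, 0) = 0.96
((D ∨ ((D ∧ ¬A) ∨ A)) ∧ (((C → ¬A) ∨ C) ∨ ((B ∧ A) ∧ (¬B ∧ ¬C)))) = min(0.81, 0.96) = 0.81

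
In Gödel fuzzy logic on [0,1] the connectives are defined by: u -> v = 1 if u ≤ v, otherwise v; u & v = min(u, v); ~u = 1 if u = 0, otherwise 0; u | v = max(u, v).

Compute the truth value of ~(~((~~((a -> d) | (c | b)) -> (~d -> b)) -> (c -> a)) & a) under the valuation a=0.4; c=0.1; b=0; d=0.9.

(a -> d): 0.4 ≤ 0.9, so result = 1
(c | b) = max(0.1, 0) = 0.1
((a -> d) | (c | b)) = max(1, 0.1) = 1
~((a -> d) | (c | b)): Gödel ¬ of 1 = 0 (operand ≠ 0)
~~((a -> d) | (c | b)): Gödel ¬ of 0 = 1 (operand is 0)
~d: Gödel ¬ of 0.9 = 0 (operand ≠ 0)
(~d -> b): 0 ≤ 0, so result = 1
(~~((a -> d) | (c | b)) -> (~d -> b)): 1 ≤ 1, so result = 1
(c -> a): 0.1 ≤ 0.4, so result = 1
((~~((a -> d) | (c | b)) -> (~d -> b)) -> (c -> a)): 1 ≤ 1, so result = 1
~((~~((a -> d) | (c | b)) -> (~d -> b)) -> (c -> a)): Gödel ¬ of 1 = 0 (operand ≠ 0)
(~((~~((a -> d) | (c | b)) -> (~d -> b)) -> (c -> a)) & a) = min(0, 0.4) = 0
~(~((~~((a -> d) | (c | b)) -> (~d -> b)) -> (c -> a)) & a): Gödel ¬ of 0 = 1 (operand is 0)

1.00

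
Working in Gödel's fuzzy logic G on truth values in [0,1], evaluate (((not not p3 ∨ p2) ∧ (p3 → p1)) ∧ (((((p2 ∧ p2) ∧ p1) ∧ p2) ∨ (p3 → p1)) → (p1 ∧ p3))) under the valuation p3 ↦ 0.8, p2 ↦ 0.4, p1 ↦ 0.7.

0.70

not p3: Gödel ¬ of 0.8 = 0 (operand ≠ 0)
not not p3: Gödel ¬ of 0 = 1 (operand is 0)
(not not p3 ∨ p2) = max(1, 0.4) = 1
(p3 → p1): 0.8 > 0.7, so result = 0.7
((not not p3 ∨ p2) ∧ (p3 → p1)) = min(1, 0.7) = 0.7
(p2 ∧ p2) = min(0.4, 0.4) = 0.4
((p2 ∧ p2) ∧ p1) = min(0.4, 0.7) = 0.4
(((p2 ∧ p2) ∧ p1) ∧ p2) = min(0.4, 0.4) = 0.4
(p3 → p1): 0.8 > 0.7, so result = 0.7
((((p2 ∧ p2) ∧ p1) ∧ p2) ∨ (p3 → p1)) = max(0.4, 0.7) = 0.7
(p1 ∧ p3) = min(0.7, 0.8) = 0.7
(((((p2 ∧ p2) ∧ p1) ∧ p2) ∨ (p3 → p1)) → (p1 ∧ p3)): 0.7 ≤ 0.7, so result = 1
(((not not p3 ∨ p2) ∧ (p3 → p1)) ∧ (((((p2 ∧ p2) ∧ p1) ∧ p2) ∨ (p3 → p1)) → (p1 ∧ p3))) = min(0.7, 1) = 0.7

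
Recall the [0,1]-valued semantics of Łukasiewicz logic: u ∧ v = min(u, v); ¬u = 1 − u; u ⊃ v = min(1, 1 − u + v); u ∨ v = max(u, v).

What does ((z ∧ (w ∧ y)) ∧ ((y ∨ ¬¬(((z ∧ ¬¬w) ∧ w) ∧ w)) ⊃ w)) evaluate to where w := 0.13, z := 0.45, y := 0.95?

(w ∧ y) = min(0.13, 0.95) = 0.13
(z ∧ (w ∧ y)) = min(0.45, 0.13) = 0.13
¬w: Łukasiewicz ¬ gives 1 − 0.13 = 0.87
¬¬w: Łukasiewicz ¬ gives 1 − 0.87 = 0.13
(z ∧ ¬¬w) = min(0.45, 0.13) = 0.13
((z ∧ ¬¬w) ∧ w) = min(0.13, 0.13) = 0.13
(((z ∧ ¬¬w) ∧ w) ∧ w) = min(0.13, 0.13) = 0.13
¬(((z ∧ ¬¬w) ∧ w) ∧ w): Łukasiewicz ¬ gives 1 − 0.13 = 0.87
¬¬(((z ∧ ¬¬w) ∧ w) ∧ w): Łukasiewicz ¬ gives 1 − 0.87 = 0.13
(y ∨ ¬¬(((z ∧ ¬¬w) ∧ w) ∧ w)) = max(0.95, 0.13) = 0.95
((y ∨ ¬¬(((z ∧ ¬¬w) ∧ w) ∧ w)) ⊃ w): min(1, 1 − 0.95 + 0.13) = 0.18
((z ∧ (w ∧ y)) ∧ ((y ∨ ¬¬(((z ∧ ¬¬w) ∧ w) ∧ w)) ⊃ w)) = min(0.13, 0.18) = 0.13

0.13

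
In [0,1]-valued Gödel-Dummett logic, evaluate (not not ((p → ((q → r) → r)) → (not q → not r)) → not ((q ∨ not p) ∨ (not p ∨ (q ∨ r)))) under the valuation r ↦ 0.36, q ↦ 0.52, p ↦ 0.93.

(q → r): 0.52 > 0.36, so result = 0.36
((q → r) → r): 0.36 ≤ 0.36, so result = 1
(p → ((q → r) → r)): 0.93 ≤ 1, so result = 1
not q: Gödel ¬ of 0.52 = 0 (operand ≠ 0)
not r: Gödel ¬ of 0.36 = 0 (operand ≠ 0)
(not q → not r): 0 ≤ 0, so result = 1
((p → ((q → r) → r)) → (not q → not r)): 1 ≤ 1, so result = 1
not ((p → ((q → r) → r)) → (not q → not r)): Gödel ¬ of 1 = 0 (operand ≠ 0)
not not ((p → ((q → r) → r)) → (not q → not r)): Gödel ¬ of 0 = 1 (operand is 0)
not p: Gödel ¬ of 0.93 = 0 (operand ≠ 0)
(q ∨ not p) = max(0.52, 0) = 0.52
not p: Gödel ¬ of 0.93 = 0 (operand ≠ 0)
(q ∨ r) = max(0.52, 0.36) = 0.52
(not p ∨ (q ∨ r)) = max(0, 0.52) = 0.52
((q ∨ not p) ∨ (not p ∨ (q ∨ r))) = max(0.52, 0.52) = 0.52
not ((q ∨ not p) ∨ (not p ∨ (q ∨ r))): Gödel ¬ of 0.52 = 0 (operand ≠ 0)
(not not ((p → ((q → r) → r)) → (not q → not r)) → not ((q ∨ not p) ∨ (not p ∨ (q ∨ r)))): 1 > 0, so result = 0

0.00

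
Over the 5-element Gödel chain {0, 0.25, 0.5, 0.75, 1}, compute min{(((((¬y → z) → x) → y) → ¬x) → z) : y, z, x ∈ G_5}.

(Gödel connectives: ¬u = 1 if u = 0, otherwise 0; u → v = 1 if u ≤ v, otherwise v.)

The minimum is attained at y = 0, z = 0, x = 0:
  ¬y: Gödel ¬ of 0 = 1 (operand is 0)
  (¬y → z): 1 > 0, so result = 0
  ((¬y → z) → x): 0 ≤ 0, so result = 1
  (((¬y → z) → x) → y): 1 > 0, so result = 0
  ¬x: Gödel ¬ of 0 = 1 (operand is 0)
  ((((¬y → z) → x) → y) → ¬x): 0 ≤ 1, so result = 1
  (((((¬y → z) → x) → y) → ¬x) → z): 1 > 0, so result = 0
Checking all 125 assignments confirms none give a value below 0.00.

0.00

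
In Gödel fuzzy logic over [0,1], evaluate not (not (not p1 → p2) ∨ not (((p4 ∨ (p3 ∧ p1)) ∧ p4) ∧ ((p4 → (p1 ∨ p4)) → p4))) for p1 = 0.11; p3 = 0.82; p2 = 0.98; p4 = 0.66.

1.00

not p1: Gödel ¬ of 0.11 = 0 (operand ≠ 0)
(not p1 → p2): 0 ≤ 0.98, so result = 1
not (not p1 → p2): Gödel ¬ of 1 = 0 (operand ≠ 0)
(p3 ∧ p1) = min(0.82, 0.11) = 0.11
(p4 ∨ (p3 ∧ p1)) = max(0.66, 0.11) = 0.66
((p4 ∨ (p3 ∧ p1)) ∧ p4) = min(0.66, 0.66) = 0.66
(p1 ∨ p4) = max(0.11, 0.66) = 0.66
(p4 → (p1 ∨ p4)): 0.66 ≤ 0.66, so result = 1
((p4 → (p1 ∨ p4)) → p4): 1 > 0.66, so result = 0.66
(((p4 ∨ (p3 ∧ p1)) ∧ p4) ∧ ((p4 → (p1 ∨ p4)) → p4)) = min(0.66, 0.66) = 0.66
not (((p4 ∨ (p3 ∧ p1)) ∧ p4) ∧ ((p4 → (p1 ∨ p4)) → p4)): Gödel ¬ of 0.66 = 0 (operand ≠ 0)
(not (not p1 → p2) ∨ not (((p4 ∨ (p3 ∧ p1)) ∧ p4) ∧ ((p4 → (p1 ∨ p4)) → p4))) = max(0, 0) = 0
not (not (not p1 → p2) ∨ not (((p4 ∨ (p3 ∧ p1)) ∧ p4) ∧ ((p4 → (p1 ∨ p4)) → p4))): Gödel ¬ of 0 = 1 (operand is 0)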